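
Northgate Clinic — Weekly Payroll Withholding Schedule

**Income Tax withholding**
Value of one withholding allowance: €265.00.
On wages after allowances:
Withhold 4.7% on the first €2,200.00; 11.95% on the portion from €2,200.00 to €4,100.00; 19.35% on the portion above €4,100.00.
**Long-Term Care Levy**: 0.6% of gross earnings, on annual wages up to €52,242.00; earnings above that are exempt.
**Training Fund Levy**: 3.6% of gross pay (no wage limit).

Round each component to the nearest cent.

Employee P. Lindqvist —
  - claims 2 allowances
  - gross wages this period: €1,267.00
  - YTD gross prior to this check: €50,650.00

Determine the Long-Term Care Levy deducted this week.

Long-Term Care Levy: 0.6% × €1,267.00 = €7.60

€7.60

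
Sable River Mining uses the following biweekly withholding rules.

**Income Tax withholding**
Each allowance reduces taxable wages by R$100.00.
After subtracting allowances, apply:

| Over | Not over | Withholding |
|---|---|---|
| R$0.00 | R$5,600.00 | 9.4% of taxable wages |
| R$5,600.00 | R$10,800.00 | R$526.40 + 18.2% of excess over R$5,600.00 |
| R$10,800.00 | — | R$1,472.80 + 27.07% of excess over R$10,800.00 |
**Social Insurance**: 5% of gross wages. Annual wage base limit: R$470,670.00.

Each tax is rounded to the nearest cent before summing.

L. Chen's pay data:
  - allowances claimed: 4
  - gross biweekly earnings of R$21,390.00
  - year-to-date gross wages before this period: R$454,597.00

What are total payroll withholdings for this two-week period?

Income Tax: taxable = R$21,390.00 − 4×R$100.00 = R$20,990.00
  R$1,472.80 + 27.07% × (R$20,990.00 − R$10,800.00) = R$1,472.80 + 27.07% × R$10,190.00 = R$4,231.23
Social Insurance: cap R$470,670.00 − YTD R$454,597.00 = R$16,073.00 subject; 5% × R$16,073.00 = R$803.65
Total: R$4,231.23 + R$803.65 = R$5,034.88

R$5,034.88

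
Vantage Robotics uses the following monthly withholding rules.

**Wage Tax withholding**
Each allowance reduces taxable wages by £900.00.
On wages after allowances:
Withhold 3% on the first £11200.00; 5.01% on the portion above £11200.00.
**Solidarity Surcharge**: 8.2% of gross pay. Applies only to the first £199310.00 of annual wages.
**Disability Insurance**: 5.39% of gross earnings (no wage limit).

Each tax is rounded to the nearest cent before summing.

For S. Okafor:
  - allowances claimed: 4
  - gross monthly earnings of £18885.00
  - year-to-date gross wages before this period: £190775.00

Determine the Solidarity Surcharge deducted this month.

£699.87

Solidarity Surcharge: cap £199310.00 − YTD £190775.00 = £8535.00 subject; 8.2% × £8535.00 = £699.87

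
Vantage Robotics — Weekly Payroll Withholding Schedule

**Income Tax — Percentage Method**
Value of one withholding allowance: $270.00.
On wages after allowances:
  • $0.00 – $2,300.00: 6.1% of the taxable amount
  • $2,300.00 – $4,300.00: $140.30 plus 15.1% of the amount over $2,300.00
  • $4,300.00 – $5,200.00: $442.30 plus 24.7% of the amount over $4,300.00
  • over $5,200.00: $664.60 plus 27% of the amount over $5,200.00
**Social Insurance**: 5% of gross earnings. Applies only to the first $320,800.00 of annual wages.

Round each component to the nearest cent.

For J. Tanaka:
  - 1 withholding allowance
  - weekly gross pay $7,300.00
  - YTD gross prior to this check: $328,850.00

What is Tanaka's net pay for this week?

$6,141.30

Income Tax: taxable = $7,300.00 − 1×$270.00 = $7,030.00
  $664.60 + 27% × ($7,030.00 − $5,200.00) = $664.60 + 27% × $1,830.00 = $1,158.70
Social Insurance: YTD $328,850.00 ≥ cap $320,800.00 → $0.00
Total withheld: $1,158.70 + $0.00 = $1,158.70
Net pay: $7,300.00 − $1,158.70 = $6,141.30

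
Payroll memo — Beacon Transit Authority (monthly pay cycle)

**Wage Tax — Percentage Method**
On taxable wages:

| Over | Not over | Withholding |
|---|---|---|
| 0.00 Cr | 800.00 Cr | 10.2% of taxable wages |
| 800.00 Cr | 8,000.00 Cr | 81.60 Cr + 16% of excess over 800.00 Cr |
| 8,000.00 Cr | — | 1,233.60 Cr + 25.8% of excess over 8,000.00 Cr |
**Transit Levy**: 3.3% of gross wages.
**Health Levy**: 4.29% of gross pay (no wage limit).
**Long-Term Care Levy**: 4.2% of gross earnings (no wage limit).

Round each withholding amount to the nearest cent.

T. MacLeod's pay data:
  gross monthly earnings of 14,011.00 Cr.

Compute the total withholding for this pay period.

4,436.33 Cr

Wage Tax: taxable = 14,011.00 Cr
  1,233.60 Cr + 25.8% × (14,011.00 Cr − 8,000.00 Cr) = 1,233.60 Cr + 25.8% × 6,011.00 Cr = 2,784.44 Cr
Transit Levy: 3.3% × 14,011.00 Cr = 462.36 Cr
Health Levy: 4.29% × 14,011.00 Cr = 601.07 Cr
Long-Term Care Levy: 4.2% × 14,011.00 Cr = 588.46 Cr
Total: 2,784.44 Cr + 462.36 Cr + 601.07 Cr + 588.46 Cr = 4,436.33 Cr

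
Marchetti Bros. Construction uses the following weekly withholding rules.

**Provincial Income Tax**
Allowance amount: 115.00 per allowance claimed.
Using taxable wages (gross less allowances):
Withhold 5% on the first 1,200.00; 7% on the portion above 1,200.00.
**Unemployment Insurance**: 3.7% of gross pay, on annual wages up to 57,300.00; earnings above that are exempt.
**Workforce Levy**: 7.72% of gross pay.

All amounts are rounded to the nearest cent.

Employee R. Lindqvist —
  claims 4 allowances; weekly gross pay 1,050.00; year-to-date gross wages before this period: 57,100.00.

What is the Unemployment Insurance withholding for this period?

Unemployment Insurance: cap 57,300.00 − YTD 57,100.00 = 200.00 subject; 3.7% × 200.00 = 7.40

7.40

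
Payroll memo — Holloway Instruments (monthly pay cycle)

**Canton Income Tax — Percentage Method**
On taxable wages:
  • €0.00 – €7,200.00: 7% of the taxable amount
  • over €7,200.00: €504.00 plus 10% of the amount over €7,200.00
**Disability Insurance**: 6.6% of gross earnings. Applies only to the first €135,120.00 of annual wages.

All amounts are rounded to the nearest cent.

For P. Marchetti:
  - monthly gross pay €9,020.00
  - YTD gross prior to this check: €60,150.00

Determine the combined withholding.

€1,281.32

Canton Income Tax: taxable = €9,020.00
  €504.00 + 10% × (€9,020.00 − €7,200.00) = €504.00 + 10% × €1,820.00 = €686.00
Disability Insurance: 6.6% × €9,020.00 = €595.32
Total: €686.00 + €595.32 = €1,281.32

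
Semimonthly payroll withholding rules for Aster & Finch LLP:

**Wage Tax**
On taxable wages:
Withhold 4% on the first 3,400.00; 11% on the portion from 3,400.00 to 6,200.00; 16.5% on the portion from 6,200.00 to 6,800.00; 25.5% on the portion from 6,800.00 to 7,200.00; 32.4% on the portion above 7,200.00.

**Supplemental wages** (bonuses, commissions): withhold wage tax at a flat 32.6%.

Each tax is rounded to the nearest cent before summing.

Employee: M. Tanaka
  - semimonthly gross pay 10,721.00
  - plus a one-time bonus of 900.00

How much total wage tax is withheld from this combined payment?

2,079.20

Wage Tax: taxable = 10,721.00
  645.00 + 32.4% × (10,721.00 − 7,200.00) = 645.00 + 32.4% × 3,521.00 = 1,785.80
Supplemental (32.6% flat on bonus): 32.6% × 900.00 = 293.40
Total wage tax: 1,785.80 + 293.40 = 2,079.20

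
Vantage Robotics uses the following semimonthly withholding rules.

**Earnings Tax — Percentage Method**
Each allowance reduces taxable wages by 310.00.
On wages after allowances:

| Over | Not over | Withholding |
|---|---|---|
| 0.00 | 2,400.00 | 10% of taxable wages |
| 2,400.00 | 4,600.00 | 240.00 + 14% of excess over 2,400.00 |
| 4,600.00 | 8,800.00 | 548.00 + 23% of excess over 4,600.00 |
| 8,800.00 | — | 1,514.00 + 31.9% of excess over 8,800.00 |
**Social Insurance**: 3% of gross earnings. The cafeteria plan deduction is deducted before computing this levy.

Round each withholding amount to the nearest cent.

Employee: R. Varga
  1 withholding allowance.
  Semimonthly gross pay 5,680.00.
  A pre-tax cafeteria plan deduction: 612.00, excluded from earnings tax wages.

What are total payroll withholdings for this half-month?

Earnings Tax: taxable = 5,680.00 − 612.00 − 1×310.00 = 4,758.00
  548.00 + 23% × (4,758.00 − 4,600.00) = 548.00 + 23% × 158.00 = 584.34
Social Insurance: 3% × 5,068.00 = 152.04
Total: 584.34 + 152.04 = 736.38

736.38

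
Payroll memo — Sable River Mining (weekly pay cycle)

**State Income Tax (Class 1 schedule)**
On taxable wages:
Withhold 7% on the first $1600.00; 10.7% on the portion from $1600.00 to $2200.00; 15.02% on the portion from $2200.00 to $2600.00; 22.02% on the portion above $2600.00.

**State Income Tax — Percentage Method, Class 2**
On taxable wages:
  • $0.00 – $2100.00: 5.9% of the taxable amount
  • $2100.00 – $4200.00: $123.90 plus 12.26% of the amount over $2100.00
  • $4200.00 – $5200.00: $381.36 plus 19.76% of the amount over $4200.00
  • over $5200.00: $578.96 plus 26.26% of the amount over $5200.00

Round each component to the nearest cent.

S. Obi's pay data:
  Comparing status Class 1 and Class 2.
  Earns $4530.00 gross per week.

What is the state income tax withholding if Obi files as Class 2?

$446.57

State Income Tax (Class 2): taxable = $4530.00
  $381.36 + 19.76% × ($4530.00 − $4200.00) = $381.36 + 19.76% × $330.00 = $446.57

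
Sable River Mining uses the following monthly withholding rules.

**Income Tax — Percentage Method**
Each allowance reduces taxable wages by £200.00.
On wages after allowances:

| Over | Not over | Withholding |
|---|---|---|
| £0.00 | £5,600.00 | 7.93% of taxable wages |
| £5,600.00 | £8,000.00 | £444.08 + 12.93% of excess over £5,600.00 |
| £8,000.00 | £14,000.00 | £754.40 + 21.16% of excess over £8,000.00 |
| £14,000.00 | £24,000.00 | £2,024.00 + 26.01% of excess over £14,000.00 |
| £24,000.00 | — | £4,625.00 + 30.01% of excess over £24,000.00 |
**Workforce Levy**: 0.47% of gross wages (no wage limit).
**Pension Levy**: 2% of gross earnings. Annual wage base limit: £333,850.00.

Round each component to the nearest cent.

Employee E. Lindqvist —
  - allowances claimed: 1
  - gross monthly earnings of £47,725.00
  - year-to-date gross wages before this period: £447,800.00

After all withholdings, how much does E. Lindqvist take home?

£35,815.84

Income Tax: taxable = £47,725.00 − 1×£200.00 = £47,525.00
  £4,625.00 + 30.01% × (£47,525.00 − £24,000.00) = £4,625.00 + 30.01% × £23,525.00 = £11,684.85
Workforce Levy: 0.47% × £47,725.00 = £224.31
Pension Levy: YTD £447,800.00 ≥ cap £333,850.00 → £0.00
Total withheld: £11,684.85 + £224.31 + £0.00 = £11,909.16
Net pay: £47,725.00 − £11,909.16 = £35,815.84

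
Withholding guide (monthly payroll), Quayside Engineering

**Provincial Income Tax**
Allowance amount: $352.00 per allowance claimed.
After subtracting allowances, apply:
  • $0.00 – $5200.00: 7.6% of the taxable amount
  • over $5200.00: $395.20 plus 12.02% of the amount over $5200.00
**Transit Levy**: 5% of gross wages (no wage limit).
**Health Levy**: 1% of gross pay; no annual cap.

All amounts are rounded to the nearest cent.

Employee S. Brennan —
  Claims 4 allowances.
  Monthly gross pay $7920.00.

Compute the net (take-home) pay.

$6891.90

Provincial Income Tax: taxable = $7920.00 − 4×$352.00 = $6512.00
  $395.20 + 12.02% × ($6512.00 − $5200.00) = $395.20 + 12.02% × $1312.00 = $552.90
Transit Levy: 5% × $7920.00 = $396.00
Health Levy: 1% × $7920.00 = $79.20
Total withheld: $552.90 + $396.00 + $79.20 = $1028.10
Net pay: $7920.00 − $1028.10 = $6891.90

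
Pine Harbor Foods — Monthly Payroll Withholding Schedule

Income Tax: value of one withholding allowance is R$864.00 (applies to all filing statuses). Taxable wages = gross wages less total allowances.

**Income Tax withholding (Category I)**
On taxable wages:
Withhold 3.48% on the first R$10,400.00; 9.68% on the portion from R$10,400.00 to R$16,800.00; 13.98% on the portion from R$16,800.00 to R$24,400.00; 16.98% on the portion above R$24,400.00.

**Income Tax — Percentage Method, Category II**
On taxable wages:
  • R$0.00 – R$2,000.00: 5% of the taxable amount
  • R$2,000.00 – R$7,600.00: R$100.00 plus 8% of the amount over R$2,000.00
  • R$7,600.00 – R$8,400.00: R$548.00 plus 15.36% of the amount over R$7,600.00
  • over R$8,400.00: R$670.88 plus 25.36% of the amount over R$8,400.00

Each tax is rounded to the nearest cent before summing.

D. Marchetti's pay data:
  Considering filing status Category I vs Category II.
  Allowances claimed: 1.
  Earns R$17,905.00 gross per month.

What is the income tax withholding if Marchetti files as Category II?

R$2,862.24

Income Tax (Category II): taxable = R$17,905.00 − 1×R$864.00 = R$17,041.00
  R$670.88 + 25.36% × (R$17,041.00 − R$8,400.00) = R$670.88 + 25.36% × R$8,641.00 = R$2,862.24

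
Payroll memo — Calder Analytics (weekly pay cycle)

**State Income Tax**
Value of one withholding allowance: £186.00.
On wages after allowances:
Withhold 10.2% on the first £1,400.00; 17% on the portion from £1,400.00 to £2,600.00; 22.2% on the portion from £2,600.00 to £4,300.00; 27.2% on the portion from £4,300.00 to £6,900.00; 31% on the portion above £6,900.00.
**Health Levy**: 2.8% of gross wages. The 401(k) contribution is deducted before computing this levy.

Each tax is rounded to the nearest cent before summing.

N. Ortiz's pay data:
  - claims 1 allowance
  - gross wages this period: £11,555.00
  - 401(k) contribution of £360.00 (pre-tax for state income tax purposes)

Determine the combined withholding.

£3,018.65

State Income Tax: taxable = £11,555.00 − £360.00 − 1×£186.00 = £11,009.00
  £1,431.40 + 31% × (£11,009.00 − £6,900.00) = £1,431.40 + 31% × £4,109.00 = £2,705.19
Health Levy: 2.8% × £11,195.00 = £313.46
Total: £2,705.19 + £313.46 = £3,018.65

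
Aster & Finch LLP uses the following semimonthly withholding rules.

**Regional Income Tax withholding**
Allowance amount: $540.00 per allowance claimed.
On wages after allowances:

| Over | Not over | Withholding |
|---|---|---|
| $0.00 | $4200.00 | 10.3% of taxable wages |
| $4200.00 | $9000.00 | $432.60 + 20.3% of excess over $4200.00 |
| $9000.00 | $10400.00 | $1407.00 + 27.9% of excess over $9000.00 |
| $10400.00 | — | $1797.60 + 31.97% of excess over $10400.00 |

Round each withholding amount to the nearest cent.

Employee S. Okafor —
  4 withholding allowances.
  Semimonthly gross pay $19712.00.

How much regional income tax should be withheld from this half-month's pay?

Regional Income Tax: taxable = $19712.00 − 4×$540.00 = $17552.00
  $1797.60 + 31.97% × ($17552.00 − $10400.00) = $1797.60 + 31.97% × $7152.00 = $4084.09

$4084.09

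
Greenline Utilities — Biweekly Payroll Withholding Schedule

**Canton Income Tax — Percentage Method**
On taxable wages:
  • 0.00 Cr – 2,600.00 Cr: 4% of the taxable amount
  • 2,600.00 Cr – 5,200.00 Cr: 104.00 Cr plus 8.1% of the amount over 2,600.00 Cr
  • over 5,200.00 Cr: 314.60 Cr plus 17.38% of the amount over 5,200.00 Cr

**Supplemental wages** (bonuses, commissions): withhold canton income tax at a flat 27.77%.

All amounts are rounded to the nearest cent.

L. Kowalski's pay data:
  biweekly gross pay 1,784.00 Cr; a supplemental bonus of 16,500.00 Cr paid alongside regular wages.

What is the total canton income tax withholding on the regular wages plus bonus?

4,653.41 Cr

Canton Income Tax: taxable = 1,784.00 Cr
  4% × 1,784.00 Cr = 71.36 Cr
Supplemental (27.77% flat on bonus): 27.77% × 16,500.00 Cr = 4,582.05 Cr
Total canton income tax: 71.36 Cr + 4,582.05 Cr = 4,653.41 Cr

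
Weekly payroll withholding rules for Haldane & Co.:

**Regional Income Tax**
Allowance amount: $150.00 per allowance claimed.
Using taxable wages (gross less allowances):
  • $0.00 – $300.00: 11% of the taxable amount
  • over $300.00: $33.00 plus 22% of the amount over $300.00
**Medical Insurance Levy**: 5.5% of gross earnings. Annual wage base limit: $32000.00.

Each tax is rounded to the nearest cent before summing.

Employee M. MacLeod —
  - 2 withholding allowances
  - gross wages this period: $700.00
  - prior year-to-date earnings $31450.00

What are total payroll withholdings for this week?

Regional Income Tax: taxable = $700.00 − 2×$150.00 = $400.00
  $33.00 + 22% × ($400.00 − $300.00) = $33.00 + 22% × $100.00 = $55.00
Medical Insurance Levy: cap $32000.00 − YTD $31450.00 = $550.00 subject; 5.5% × $550.00 = $30.25
Total: $55.00 + $30.25 = $85.25

$85.25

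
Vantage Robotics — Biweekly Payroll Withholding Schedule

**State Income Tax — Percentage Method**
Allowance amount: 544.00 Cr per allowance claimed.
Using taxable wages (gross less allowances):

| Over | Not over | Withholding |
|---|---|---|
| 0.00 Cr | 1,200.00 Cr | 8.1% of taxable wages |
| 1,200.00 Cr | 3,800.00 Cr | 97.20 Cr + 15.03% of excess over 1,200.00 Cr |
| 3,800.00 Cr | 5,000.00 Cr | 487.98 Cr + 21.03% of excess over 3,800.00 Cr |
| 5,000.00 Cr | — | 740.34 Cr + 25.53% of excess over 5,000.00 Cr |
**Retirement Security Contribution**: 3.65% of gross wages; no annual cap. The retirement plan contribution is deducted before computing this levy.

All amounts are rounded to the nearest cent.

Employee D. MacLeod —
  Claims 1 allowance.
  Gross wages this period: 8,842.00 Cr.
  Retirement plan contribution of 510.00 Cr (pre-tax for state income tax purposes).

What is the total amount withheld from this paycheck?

State Income Tax: taxable = 8,842.00 Cr − 510.00 Cr − 1×544.00 Cr = 7,788.00 Cr
  740.34 Cr + 25.53% × (7,788.00 Cr − 5,000.00 Cr) = 740.34 Cr + 25.53% × 2,788.00 Cr = 1,452.12 Cr
Retirement Security Contribution: 3.65% × 8,332.00 Cr = 304.12 Cr
Total: 1,452.12 Cr + 304.12 Cr = 1,756.24 Cr

1,756.24 Cr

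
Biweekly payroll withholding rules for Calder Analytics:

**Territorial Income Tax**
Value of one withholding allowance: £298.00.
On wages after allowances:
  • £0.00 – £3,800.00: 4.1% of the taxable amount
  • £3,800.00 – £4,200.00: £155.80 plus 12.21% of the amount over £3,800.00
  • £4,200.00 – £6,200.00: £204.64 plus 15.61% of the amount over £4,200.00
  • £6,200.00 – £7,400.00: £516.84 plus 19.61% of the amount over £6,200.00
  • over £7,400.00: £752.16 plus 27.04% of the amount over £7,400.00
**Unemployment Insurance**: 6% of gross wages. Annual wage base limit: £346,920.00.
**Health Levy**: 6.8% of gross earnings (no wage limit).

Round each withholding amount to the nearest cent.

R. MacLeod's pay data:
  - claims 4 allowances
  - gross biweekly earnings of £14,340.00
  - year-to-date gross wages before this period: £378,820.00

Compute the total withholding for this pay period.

£3,281.54

Territorial Income Tax: taxable = £14,340.00 − 4×£298.00 = £13,148.00
  £752.16 + 27.04% × (£13,148.00 − £7,400.00) = £752.16 + 27.04% × £5,748.00 = £2,306.42
Unemployment Insurance: YTD £378,820.00 ≥ cap £346,920.00 → £0.00
Health Levy: 6.8% × £14,340.00 = £975.12
Total: £2,306.42 + £0.00 + £975.12 = £3,281.54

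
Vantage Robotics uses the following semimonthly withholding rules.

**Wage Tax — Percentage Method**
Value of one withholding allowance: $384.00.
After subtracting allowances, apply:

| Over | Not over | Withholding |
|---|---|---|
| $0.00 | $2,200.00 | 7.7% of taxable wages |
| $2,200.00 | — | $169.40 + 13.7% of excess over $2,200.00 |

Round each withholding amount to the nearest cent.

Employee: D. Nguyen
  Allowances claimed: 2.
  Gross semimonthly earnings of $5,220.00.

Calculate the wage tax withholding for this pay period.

$477.92

Wage Tax: taxable = $5,220.00 − 2×$384.00 = $4,452.00
  $169.40 + 13.7% × ($4,452.00 − $2,200.00) = $169.40 + 13.7% × $2,252.00 = $477.92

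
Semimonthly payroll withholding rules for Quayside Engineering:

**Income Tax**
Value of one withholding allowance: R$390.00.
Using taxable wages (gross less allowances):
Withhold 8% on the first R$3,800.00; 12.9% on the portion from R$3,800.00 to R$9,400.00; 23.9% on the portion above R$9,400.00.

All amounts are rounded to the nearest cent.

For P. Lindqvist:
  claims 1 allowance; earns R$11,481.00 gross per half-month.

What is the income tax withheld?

Income Tax: taxable = R$11,481.00 − 1×R$390.00 = R$11,091.00
  R$1,026.40 + 23.9% × (R$11,091.00 − R$9,400.00) = R$1,026.40 + 23.9% × R$1,691.00 = R$1,430.55

R$1,430.55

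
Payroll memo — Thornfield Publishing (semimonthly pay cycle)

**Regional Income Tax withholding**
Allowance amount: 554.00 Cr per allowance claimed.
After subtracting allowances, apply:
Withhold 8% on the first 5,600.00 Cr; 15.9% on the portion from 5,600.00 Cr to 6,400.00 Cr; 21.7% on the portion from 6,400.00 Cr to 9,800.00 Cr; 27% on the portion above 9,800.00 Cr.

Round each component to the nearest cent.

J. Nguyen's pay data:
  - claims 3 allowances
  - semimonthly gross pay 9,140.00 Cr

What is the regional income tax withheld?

809.13 Cr

Regional Income Tax: taxable = 9,140.00 Cr − 3×554.00 Cr = 7,478.00 Cr
  575.20 Cr + 21.7% × (7,478.00 Cr − 6,400.00 Cr) = 575.20 Cr + 21.7% × 1,078.00 Cr = 809.13 Cr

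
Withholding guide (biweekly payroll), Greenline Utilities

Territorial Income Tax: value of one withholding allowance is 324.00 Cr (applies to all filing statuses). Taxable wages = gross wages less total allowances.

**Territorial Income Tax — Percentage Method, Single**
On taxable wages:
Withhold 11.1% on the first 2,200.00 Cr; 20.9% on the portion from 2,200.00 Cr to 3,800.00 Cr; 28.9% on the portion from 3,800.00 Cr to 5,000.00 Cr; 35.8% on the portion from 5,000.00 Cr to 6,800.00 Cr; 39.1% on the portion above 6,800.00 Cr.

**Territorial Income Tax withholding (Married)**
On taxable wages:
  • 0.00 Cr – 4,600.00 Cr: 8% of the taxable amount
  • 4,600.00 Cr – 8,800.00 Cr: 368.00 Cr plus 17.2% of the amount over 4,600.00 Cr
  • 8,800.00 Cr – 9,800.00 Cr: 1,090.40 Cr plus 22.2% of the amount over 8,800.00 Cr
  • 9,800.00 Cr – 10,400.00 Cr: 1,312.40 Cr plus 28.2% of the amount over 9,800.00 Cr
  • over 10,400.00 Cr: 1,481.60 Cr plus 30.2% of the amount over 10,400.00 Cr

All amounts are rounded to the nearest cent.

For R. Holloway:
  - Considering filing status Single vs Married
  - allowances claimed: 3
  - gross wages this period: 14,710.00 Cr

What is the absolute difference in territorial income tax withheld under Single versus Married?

Territorial Income Tax (Single): taxable = 14,710.00 Cr − 3×324.00 Cr = 13,738.00 Cr
  1,569.80 Cr + 39.1% × (13,738.00 Cr − 6,800.00 Cr) = 1,569.80 Cr + 39.1% × 6,938.00 Cr = 4,282.56 Cr
Territorial Income Tax (Married): taxable = 14,710.00 Cr − 3×324.00 Cr = 13,738.00 Cr
  1,481.60 Cr + 30.2% × (13,738.00 Cr − 10,400.00 Cr) = 1,481.60 Cr + 30.2% × 3,338.00 Cr = 2,489.68 Cr
Difference: |4,282.56 Cr − 2,489.68 Cr| = 1,792.88 Cr (higher under Single)

1,792.88 Cr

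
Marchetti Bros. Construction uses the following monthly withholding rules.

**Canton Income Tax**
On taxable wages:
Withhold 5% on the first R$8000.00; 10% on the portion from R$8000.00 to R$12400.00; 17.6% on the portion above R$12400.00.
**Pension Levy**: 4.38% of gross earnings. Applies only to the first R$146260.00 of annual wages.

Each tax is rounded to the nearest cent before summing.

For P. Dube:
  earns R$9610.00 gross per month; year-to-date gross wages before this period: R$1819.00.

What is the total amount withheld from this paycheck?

R$981.92

Canton Income Tax: taxable = R$9610.00
  R$400.00 + 10% × (R$9610.00 − R$8000.00) = R$400.00 + 10% × R$1610.00 = R$561.00
Pension Levy: 4.38% × R$9610.00 = R$420.92
Total: R$561.00 + R$420.92 = R$981.92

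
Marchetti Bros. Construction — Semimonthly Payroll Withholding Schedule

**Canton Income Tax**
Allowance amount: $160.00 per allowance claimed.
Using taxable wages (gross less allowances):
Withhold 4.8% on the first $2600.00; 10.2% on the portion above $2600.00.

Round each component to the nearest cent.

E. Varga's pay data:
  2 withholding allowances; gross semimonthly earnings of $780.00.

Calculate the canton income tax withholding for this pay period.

Canton Income Tax: taxable = $780.00 − 2×$160.00 = $460.00
  4.8% × $460.00 = $22.08

$22.08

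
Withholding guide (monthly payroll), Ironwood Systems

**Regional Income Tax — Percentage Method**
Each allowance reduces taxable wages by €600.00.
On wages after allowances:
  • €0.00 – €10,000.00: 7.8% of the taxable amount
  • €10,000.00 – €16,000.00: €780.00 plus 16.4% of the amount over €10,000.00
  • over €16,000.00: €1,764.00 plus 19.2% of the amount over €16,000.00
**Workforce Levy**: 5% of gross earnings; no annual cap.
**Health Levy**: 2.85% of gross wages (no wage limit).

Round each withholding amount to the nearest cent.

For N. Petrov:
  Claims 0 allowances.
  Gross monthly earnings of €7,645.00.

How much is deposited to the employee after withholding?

Regional Income Tax: taxable = €7,645.00
  7.8% × €7,645.00 = €596.31
Workforce Levy: 5% × €7,645.00 = €382.25
Health Levy: 2.85% × €7,645.00 = €217.88
Total withheld: €596.31 + €382.25 + €217.88 = €1,196.44
Net pay: €7,645.00 − €1,196.44 = €6,448.56

€6,448.56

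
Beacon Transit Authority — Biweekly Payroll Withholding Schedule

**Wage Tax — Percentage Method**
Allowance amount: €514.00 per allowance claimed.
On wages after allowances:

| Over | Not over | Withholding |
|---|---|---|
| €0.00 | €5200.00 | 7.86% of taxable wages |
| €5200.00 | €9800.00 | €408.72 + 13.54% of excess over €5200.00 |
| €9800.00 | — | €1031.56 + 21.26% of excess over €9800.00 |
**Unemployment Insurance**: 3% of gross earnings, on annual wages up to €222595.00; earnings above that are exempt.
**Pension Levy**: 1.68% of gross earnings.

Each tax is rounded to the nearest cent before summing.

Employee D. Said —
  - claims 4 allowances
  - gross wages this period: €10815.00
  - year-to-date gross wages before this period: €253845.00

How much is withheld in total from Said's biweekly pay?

€1072.30

Wage Tax: taxable = €10815.00 − 4×€514.00 = €8759.00
  €408.72 + 13.54% × (€8759.00 − €5200.00) = €408.72 + 13.54% × €3559.00 = €890.61
Unemployment Insurance: YTD €253845.00 ≥ cap €222595.00 → €0.00
Pension Levy: 1.68% × €10815.00 = €181.69
Total: €890.61 + €0.00 + €181.69 = €1072.30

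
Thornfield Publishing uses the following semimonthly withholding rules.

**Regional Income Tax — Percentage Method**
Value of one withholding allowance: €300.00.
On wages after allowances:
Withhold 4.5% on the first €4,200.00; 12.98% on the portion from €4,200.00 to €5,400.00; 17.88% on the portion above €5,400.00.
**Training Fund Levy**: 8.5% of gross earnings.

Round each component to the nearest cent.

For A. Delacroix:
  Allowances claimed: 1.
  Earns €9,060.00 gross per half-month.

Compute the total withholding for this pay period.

€1,715.63

Regional Income Tax: taxable = €9,060.00 − 1×€300.00 = €8,760.00
  €344.76 + 17.88% × (€8,760.00 − €5,400.00) = €344.76 + 17.88% × €3,360.00 = €945.53
Training Fund Levy: 8.5% × €9,060.00 = €770.10
Total: €945.53 + €770.10 = €1,715.63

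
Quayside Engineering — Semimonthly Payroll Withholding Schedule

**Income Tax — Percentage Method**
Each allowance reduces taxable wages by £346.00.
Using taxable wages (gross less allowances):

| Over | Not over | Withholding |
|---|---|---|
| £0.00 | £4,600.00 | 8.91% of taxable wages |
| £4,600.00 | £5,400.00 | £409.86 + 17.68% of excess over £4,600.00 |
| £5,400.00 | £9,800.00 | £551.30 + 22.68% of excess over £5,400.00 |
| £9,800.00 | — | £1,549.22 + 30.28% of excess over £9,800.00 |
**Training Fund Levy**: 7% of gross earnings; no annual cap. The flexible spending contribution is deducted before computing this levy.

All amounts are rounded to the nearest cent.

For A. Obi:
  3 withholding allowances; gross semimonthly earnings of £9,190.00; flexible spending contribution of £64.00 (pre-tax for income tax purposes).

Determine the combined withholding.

£1,799.76

Income Tax: taxable = £9,190.00 − £64.00 − 3×£346.00 = £8,088.00
  £551.30 + 22.68% × (£8,088.00 − £5,400.00) = £551.30 + 22.68% × £2,688.00 = £1,160.94
Training Fund Levy: 7% × £9,126.00 = £638.82
Total: £1,160.94 + £638.82 = £1,799.76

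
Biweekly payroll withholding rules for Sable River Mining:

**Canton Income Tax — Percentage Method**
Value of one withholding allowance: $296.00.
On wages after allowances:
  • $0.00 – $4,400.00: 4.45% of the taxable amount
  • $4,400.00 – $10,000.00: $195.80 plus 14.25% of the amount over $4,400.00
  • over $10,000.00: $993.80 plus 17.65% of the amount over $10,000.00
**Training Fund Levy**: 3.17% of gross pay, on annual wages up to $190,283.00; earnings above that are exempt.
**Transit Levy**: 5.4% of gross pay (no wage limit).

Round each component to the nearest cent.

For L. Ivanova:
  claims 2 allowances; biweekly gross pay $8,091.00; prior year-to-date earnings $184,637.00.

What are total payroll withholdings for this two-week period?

Canton Income Tax: taxable = $8,091.00 − 2×$296.00 = $7,499.00
  $195.80 + 14.25% × ($7,499.00 − $4,400.00) = $195.80 + 14.25% × $3,099.00 = $637.41
Training Fund Levy: cap $190,283.00 − YTD $184,637.00 = $5,646.00 subject; 3.17% × $5,646.00 = $178.98
Transit Levy: 5.4% × $8,091.00 = $436.91
Total: $637.41 + $178.98 + $436.91 = $1,253.30

$1,253.30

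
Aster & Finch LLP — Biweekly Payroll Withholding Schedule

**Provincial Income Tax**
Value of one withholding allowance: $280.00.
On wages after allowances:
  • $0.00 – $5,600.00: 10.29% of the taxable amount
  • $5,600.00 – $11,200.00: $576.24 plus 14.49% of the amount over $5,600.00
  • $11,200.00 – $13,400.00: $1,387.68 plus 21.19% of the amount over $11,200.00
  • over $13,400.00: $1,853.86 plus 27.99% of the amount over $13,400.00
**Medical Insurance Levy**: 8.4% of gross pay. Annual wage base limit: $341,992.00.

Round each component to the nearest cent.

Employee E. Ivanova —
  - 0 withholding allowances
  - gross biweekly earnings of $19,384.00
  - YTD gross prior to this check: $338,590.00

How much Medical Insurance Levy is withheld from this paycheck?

$285.77

Medical Insurance Levy: cap $341,992.00 − YTD $338,590.00 = $3,402.00 subject; 8.4% × $3,402.00 = $285.77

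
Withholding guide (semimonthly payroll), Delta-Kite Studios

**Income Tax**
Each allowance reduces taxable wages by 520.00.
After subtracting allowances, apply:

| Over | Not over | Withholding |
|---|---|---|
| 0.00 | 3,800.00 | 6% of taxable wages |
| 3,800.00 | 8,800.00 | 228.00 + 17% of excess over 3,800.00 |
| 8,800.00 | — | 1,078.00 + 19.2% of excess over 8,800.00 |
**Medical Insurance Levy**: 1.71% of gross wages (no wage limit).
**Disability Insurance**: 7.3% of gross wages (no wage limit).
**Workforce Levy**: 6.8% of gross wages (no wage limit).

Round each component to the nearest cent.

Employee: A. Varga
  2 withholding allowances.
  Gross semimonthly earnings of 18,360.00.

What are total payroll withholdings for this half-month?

Income Tax: taxable = 18,360.00 − 2×520.00 = 17,320.00
  1,078.00 + 19.2% × (17,320.00 − 8,800.00) = 1,078.00 + 19.2% × 8,520.00 = 2,713.84
Medical Insurance Levy: 1.71% × 18,360.00 = 313.96
Disability Insurance: 7.3% × 18,360.00 = 1,340.28
Workforce Levy: 6.8% × 18,360.00 = 1,248.48
Total: 2,713.84 + 313.96 + 1,340.28 + 1,248.48 = 5,616.56

5,616.56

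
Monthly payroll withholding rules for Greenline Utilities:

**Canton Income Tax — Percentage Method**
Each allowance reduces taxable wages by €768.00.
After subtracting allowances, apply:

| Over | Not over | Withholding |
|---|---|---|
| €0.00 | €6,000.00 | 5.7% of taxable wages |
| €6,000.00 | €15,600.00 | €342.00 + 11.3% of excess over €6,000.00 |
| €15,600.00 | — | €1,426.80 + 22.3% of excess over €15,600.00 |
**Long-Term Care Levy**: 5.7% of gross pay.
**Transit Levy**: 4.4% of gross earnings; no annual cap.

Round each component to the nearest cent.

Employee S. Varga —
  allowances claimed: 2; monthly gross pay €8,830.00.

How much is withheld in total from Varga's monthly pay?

€1,380.05

Canton Income Tax: taxable = €8,830.00 − 2×€768.00 = €7,294.00
  €342.00 + 11.3% × (€7,294.00 − €6,000.00) = €342.00 + 11.3% × €1,294.00 = €488.22
Long-Term Care Levy: 5.7% × €8,830.00 = €503.31
Transit Levy: 4.4% × €8,830.00 = €388.52
Total: €488.22 + €503.31 + €388.52 = €1,380.05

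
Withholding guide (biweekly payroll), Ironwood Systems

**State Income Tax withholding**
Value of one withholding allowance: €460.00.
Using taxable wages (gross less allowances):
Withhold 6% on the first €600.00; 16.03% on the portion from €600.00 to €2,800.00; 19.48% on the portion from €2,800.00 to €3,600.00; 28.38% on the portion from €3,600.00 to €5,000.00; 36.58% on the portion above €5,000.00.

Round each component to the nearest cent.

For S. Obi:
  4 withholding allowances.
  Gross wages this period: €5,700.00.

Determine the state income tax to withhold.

€618.29

State Income Tax: taxable = €5,700.00 − 4×€460.00 = €3,860.00
  €544.50 + 28.38% × (€3,860.00 − €3,600.00) = €544.50 + 28.38% × €260.00 = €618.29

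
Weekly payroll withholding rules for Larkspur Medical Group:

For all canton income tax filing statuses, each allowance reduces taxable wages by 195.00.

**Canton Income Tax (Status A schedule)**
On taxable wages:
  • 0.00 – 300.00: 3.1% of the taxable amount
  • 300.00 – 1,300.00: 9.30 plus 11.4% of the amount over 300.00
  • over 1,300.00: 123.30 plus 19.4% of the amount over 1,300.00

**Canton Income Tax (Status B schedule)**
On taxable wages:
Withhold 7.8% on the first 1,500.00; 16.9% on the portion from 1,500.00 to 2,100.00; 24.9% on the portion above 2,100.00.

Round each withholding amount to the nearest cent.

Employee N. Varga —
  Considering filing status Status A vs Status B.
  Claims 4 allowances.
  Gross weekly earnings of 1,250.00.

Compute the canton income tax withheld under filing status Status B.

36.66

Canton Income Tax (Status B): taxable = 1,250.00 − 4×195.00 = 470.00
  7.8% × 470.00 = 36.66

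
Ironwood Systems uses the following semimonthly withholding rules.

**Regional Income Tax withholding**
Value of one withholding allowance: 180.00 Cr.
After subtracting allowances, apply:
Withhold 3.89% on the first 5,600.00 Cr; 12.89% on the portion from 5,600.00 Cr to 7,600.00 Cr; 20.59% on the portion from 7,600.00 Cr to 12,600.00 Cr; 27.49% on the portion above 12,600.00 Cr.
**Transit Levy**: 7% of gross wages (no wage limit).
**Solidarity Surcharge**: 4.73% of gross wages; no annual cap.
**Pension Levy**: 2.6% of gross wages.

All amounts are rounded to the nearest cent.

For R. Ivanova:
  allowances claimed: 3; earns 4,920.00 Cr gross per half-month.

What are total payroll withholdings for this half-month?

Regional Income Tax: taxable = 4,920.00 Cr − 3×180.00 Cr = 4,380.00 Cr
  3.89% × 4,380.00 Cr = 170.38 Cr
Transit Levy: 7% × 4,920.00 Cr = 344.40 Cr
Solidarity Surcharge: 4.73% × 4,920.00 Cr = 232.72 Cr
Pension Levy: 2.6% × 4,920.00 Cr = 127.92 Cr
Total: 170.38 Cr + 344.40 Cr + 232.72 Cr + 127.92 Cr = 875.42 Cr

875.42 Cr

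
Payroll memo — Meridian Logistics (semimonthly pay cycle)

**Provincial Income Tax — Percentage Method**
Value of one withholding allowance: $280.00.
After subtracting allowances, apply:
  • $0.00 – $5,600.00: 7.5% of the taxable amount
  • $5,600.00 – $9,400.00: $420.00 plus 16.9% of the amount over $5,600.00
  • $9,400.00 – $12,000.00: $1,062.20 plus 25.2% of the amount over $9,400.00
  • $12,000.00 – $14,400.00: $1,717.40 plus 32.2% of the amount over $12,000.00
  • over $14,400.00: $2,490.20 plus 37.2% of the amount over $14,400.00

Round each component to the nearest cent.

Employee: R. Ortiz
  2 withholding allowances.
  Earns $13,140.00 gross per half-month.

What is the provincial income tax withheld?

Provincial Income Tax: taxable = $13,140.00 − 2×$280.00 = $12,580.00
  $1,717.40 + 32.2% × ($12,580.00 − $12,000.00) = $1,717.40 + 32.2% × $580.00 = $1,904.16

$1,904.16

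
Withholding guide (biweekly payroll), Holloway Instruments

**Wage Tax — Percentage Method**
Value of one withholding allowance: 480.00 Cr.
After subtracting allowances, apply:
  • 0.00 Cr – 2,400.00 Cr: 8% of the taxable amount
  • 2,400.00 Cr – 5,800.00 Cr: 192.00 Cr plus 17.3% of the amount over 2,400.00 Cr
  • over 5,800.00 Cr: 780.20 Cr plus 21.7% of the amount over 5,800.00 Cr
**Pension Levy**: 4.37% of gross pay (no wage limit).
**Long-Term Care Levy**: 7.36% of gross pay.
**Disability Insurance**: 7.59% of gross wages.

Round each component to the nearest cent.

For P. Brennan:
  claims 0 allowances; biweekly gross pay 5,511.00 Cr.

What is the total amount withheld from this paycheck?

Wage Tax: taxable = 5,511.00 Cr
  192.00 Cr + 17.3% × (5,511.00 Cr − 2,400.00 Cr) = 192.00 Cr + 17.3% × 3,111.00 Cr = 730.20 Cr
Pension Levy: 4.37% × 5,511.00 Cr = 240.83 Cr
Long-Term Care Levy: 7.36% × 5,511.00 Cr = 405.61 Cr
Disability Insurance: 7.59% × 5,511.00 Cr = 418.28 Cr
Total: 730.20 Cr + 240.83 Cr + 405.61 Cr + 418.28 Cr = 1,794.92 Cr

1,794.92 Cr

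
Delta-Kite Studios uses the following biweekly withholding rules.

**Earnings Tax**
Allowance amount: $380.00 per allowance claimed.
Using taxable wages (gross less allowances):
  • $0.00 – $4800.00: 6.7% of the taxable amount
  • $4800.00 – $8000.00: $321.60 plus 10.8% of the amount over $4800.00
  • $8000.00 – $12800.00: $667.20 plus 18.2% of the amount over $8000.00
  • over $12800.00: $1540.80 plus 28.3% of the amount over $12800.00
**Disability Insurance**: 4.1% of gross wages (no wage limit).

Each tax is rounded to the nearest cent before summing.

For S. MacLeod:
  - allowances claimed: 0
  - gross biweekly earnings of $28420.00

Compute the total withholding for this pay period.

Earnings Tax: taxable = $28420.00
  $1540.80 + 28.3% × ($28420.00 − $12800.00) = $1540.80 + 28.3% × $15620.00 = $5961.26
Disability Insurance: 4.1% × $28420.00 = $1165.22
Total: $5961.26 + $1165.22 = $7126.48

$7126.48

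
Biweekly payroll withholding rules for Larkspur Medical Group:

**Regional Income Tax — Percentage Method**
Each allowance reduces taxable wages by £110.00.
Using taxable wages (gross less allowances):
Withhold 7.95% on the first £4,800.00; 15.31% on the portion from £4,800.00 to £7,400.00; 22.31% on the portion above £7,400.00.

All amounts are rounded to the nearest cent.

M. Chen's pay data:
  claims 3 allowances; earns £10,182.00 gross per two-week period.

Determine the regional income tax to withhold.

Regional Income Tax: taxable = £10,182.00 − 3×£110.00 = £9,852.00
  £779.66 + 22.31% × (£9,852.00 − £7,400.00) = £779.66 + 22.31% × £2,452.00 = £1,326.70

£1,326.70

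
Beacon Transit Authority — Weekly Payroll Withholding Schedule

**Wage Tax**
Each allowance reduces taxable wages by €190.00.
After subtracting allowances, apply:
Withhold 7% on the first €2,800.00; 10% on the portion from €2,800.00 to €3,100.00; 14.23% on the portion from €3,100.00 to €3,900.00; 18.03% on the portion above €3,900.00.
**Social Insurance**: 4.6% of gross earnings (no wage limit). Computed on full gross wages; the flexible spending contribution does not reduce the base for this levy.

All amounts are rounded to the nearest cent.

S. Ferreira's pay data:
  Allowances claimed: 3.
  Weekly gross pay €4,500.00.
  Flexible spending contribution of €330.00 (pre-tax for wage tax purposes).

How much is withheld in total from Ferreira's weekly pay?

Wage Tax: taxable = €4,500.00 − €330.00 − 3×€190.00 = €3,600.00
  €226.00 + 14.23% × (€3,600.00 − €3,100.00) = €226.00 + 14.23% × €500.00 = €297.15
Social Insurance: 4.6% × €4,500.00 = €207.00
Total: €297.15 + €207.00 = €504.15

€504.15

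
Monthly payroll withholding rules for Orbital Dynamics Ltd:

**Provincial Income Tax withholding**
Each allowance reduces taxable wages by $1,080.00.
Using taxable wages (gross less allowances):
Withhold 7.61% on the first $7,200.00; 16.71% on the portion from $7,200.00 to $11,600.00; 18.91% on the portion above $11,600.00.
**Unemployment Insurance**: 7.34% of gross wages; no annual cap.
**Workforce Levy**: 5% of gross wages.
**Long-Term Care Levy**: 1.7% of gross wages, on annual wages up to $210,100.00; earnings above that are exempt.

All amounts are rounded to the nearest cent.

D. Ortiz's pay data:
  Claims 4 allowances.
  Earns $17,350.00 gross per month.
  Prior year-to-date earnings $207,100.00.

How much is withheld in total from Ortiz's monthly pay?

Provincial Income Tax: taxable = $17,350.00 − 4×$1,080.00 = $13,030.00
  $1,283.16 + 18.91% × ($13,030.00 − $11,600.00) = $1,283.16 + 18.91% × $1,430.00 = $1,553.57
Unemployment Insurance: 7.34% × $17,350.00 = $1,273.49
Workforce Levy: 5% × $17,350.00 = $867.50
Long-Term Care Levy: cap $210,100.00 − YTD $207,100.00 = $3,000.00 subject; 1.7% × $3,000.00 = $51.00
Total: $1,553.57 + $1,273.49 + $867.50 + $51.00 = $3,745.56

$3,745.56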